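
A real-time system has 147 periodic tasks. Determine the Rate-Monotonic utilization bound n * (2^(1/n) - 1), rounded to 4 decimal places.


Compute 2^(1/147) = 1.0047264214
Subtract 1: 1.0047264214 - 1 = 0.0047264214
Multiply by n: 147 * 0.0047264214 = 0.6947839458
Round to 4 dp: 0.6948

0.6948


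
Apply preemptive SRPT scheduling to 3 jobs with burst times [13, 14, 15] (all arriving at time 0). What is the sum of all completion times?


Since all jobs arrive at t=0, SRPT equals SPT ordering.
SPT order: [13, 14, 15]
Completion times:
  Job 1: p=13, C=13
  Job 2: p=14, C=27
  Job 3: p=15, C=42
Total completion time = 13 + 27 + 42 = 82

82


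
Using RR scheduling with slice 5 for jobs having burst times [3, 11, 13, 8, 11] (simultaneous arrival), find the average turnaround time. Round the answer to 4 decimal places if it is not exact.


Time quantum = 5
Execution trace:
  J1 runs 3 units, time = 3
  J2 runs 5 units, time = 8
  J3 runs 5 units, time = 13
  J4 runs 5 units, time = 18
  J5 runs 5 units, time = 23
  J2 runs 5 units, time = 28
  J3 runs 5 units, time = 33
  J4 runs 3 units, time = 36
  J5 runs 5 units, time = 41
  J2 runs 1 units, time = 42
  J3 runs 3 units, time = 45
  J5 runs 1 units, time = 46
Finish times: [3, 42, 45, 36, 46]
Average turnaround = 172/5 = 34.4

34.4


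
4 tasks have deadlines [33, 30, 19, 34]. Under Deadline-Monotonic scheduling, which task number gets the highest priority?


Sort tasks by relative deadline (ascending):
  Task 3: deadline = 19
  Task 2: deadline = 30
  Task 1: deadline = 33
  Task 4: deadline = 34
Priority order (highest first): [3, 2, 1, 4]
Highest priority task = 3

3


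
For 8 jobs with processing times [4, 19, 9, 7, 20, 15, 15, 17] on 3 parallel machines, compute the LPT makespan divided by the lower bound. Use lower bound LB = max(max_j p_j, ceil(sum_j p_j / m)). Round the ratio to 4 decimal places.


LPT order: [20, 19, 17, 15, 15, 9, 7, 4]
Machine loads after assignment: [36, 34, 36]
LPT makespan = 36
Lower bound = max(max_job, ceil(total/3)) = max(20, 36) = 36
Ratio = 36 / 36 = 1.0

1.0


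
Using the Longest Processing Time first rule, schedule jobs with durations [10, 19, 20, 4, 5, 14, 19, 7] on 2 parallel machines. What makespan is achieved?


Sort jobs in decreasing order (LPT): [20, 19, 19, 14, 10, 7, 5, 4]
Assign each job to the least loaded machine:
  Machine 1: jobs [20, 14, 10, 5], load = 49
  Machine 2: jobs [19, 19, 7, 4], load = 49
Makespan = max load = 49

49


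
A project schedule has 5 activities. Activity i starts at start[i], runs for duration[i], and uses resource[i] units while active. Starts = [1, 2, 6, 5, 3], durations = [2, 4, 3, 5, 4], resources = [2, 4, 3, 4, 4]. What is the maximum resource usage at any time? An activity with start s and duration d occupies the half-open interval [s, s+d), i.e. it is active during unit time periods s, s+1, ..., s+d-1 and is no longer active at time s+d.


Each activity i is active on [start_i, start_i + duration_i).
Compute total resource usage per time slot:
  t=0: active resources = [], total = 0
  t=1: active resources = [2], total = 2
  t=2: active resources = [2, 4], total = 6
  t=3: active resources = [4, 4], total = 8
  t=4: active resources = [4, 4], total = 8
  t=5: active resources = [4, 4, 4], total = 12
  t=6: active resources = [3, 4, 4], total = 11
  t=7: active resources = [3, 4], total = 7
  t=8: active resources = [3, 4], total = 7
  t=9: active resources = [4], total = 4
Peak resource demand = 12

12


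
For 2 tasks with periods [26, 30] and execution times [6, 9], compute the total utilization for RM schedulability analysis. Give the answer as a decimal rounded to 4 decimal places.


Compute individual utilizations (exact fractions):
  Task 1: C/T = 6/26 = 3/13 (approx. 0.2308)
  Task 2: C/T = 9/30 = 3/10 (approx. 0.3)
Total utilization U = 3/13 + 3/10 = 69/130
Rounded to 4 decimal places: U = 0.5308
RM (Liu & Layland) bound for 2 tasks = 0.828427; compare with U = 69/130 (approx. 0.530769)
U <= bound, so schedulable by RM sufficient condition.

0.5308


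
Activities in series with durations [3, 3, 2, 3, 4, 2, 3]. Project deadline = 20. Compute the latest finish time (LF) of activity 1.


LF(activity 1) = deadline - sum of successor durations
Successors: activities 2 through 7 with durations [3, 2, 3, 4, 2, 3]
Sum of successor durations = 17
LF = 20 - 17 = 3

3


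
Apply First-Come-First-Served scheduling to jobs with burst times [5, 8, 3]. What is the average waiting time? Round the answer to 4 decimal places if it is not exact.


FCFS order (as given): [5, 8, 3]
Waiting times:
  Job 1: wait = 0
  Job 2: wait = 5
  Job 3: wait = 13
Sum of waiting times = 18
Average waiting time = 18/3 = 6.0

6.0


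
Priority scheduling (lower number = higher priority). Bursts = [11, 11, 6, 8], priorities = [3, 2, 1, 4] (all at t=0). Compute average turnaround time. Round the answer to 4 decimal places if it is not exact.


Sort by priority (ascending = highest first):
Order: [(1, 6), (2, 11), (3, 11), (4, 8)]
Completion times:
  Priority 1, burst=6, C=6
  Priority 2, burst=11, C=17
  Priority 3, burst=11, C=28
  Priority 4, burst=8, C=36
Average turnaround = 87/4 = 21.75

21.75


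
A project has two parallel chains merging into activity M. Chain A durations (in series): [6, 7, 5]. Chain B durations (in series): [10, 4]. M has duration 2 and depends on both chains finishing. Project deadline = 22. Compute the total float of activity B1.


Forward pass: ES(B1) = sum of predecessors on chain B = 0
EF = ES + duration = 0 + 10 = 10
Backward pass: LF(M) = deadline = 22; LS(M) = 22 - 2 = 20
LF(B1) = LS(M) - sum(successors on chain B) = 20 - 4 = 16
LS = LF - duration = 16 - 10 = 6
Total float = LS - ES = 6 - 0 = 6

6


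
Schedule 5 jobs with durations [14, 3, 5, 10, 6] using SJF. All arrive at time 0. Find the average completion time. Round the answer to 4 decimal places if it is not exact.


SJF order (ascending): [3, 5, 6, 10, 14]
Completion times:
  Job 1: burst=3, C=3
  Job 2: burst=5, C=8
  Job 3: burst=6, C=14
  Job 4: burst=10, C=24
  Job 5: burst=14, C=38
Average completion = 87/5 = 17.4

17.4


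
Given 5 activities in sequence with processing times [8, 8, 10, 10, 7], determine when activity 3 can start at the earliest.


Activity 3 starts after activities 1 through 2 complete.
Predecessor durations: [8, 8]
ES = 8 + 8 = 16

16


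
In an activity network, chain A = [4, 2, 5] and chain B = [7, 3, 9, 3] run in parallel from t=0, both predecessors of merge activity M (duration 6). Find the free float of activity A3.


ES(A3) = sum of predecessors on chain A = 6
EF(A3) = ES + duration = 6 + 5 = 11
Successor of A3 is M. ES(M) = max(sum(A), sum(B)) = max(11, 22) = 22
Free float = ES(successor) - EF(current) = 22 - 11 = 11

11


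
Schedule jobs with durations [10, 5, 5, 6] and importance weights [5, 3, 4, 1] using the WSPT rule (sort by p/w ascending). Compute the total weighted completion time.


Compute p/w ratios and sort ascending (WSPT): [(5, 4), (5, 3), (10, 5), (6, 1)]
Compute weighted completion times:
  Job (p=5,w=4): C=5, w*C=4*5=20
  Job (p=5,w=3): C=10, w*C=3*10=30
  Job (p=10,w=5): C=20, w*C=5*20=100
  Job (p=6,w=1): C=26, w*C=1*26=26
Total weighted completion time = 176

176


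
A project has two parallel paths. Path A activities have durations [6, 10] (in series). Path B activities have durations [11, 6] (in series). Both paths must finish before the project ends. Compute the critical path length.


Path A total = 6 + 10 = 16
Path B total = 11 + 6 = 17
Critical path = longest path = max(16, 17) = 17

17


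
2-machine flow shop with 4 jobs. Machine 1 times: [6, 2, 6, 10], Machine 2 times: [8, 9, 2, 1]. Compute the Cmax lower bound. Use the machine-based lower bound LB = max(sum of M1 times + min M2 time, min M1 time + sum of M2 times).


LB1 = sum(M1 times) + min(M2 times) = 24 + 1 = 25
LB2 = min(M1 times) + sum(M2 times) = 2 + 20 = 22
Lower bound = max(LB1, LB2) = max(25, 22) = 25

25


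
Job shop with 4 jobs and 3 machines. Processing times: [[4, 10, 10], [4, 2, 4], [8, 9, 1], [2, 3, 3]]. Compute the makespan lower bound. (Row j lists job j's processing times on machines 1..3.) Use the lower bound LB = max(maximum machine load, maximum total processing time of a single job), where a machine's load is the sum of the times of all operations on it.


Machine loads:
  Machine 1: 4 + 4 + 8 + 2 = 18
  Machine 2: 10 + 2 + 9 + 3 = 24
  Machine 3: 10 + 4 + 1 + 3 = 18
Max machine load = 24
Job totals:
  Job 1: 24
  Job 2: 10
  Job 3: 18
  Job 4: 8
Max job total = 24
Lower bound = max(24, 24) = 24

24


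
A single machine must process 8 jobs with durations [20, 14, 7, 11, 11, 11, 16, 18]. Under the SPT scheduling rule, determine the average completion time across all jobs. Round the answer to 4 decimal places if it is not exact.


Sort jobs by processing time (SPT order): [7, 11, 11, 11, 14, 16, 18, 20]
Compute completion times sequentially:
  Job 1: processing = 7, completes at 7
  Job 2: processing = 11, completes at 18
  Job 3: processing = 11, completes at 29
  Job 4: processing = 11, completes at 40
  Job 5: processing = 14, completes at 54
  Job 6: processing = 16, completes at 70
  Job 7: processing = 18, completes at 88
  Job 8: processing = 20, completes at 108
Sum of completion times = 414
Average completion time = 414/8 = 51.75

51.75


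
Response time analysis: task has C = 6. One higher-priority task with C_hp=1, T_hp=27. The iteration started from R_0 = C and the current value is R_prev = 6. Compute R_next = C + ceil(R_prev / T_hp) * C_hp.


R_next = C + ceil(R_prev / T_hp) * C_hp
ceil(6 / 27) = ceil(0.2222) = 1
Interference = 1 * 1 = 1
R_next = 6 + 1 = 7

7


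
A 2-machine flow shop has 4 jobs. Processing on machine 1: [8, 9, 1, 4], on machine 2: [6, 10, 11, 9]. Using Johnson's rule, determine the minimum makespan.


Apply Johnson's rule:
  Group 1 (a <= b): [(3, 1, 11), (4, 4, 9), (2, 9, 10)]
  Group 2 (a > b): [(1, 8, 6)]
Optimal job order: [3, 4, 2, 1]
Schedule:
  Job 3: M1 done at 1, M2 done at 12
  Job 4: M1 done at 5, M2 done at 21
  Job 2: M1 done at 14, M2 done at 31
  Job 1: M1 done at 22, M2 done at 37
Makespan = 37

37


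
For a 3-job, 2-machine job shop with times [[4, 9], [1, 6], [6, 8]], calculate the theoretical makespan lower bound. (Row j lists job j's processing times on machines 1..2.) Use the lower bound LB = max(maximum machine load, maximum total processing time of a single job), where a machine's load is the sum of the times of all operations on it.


Machine loads:
  Machine 1: 4 + 1 + 6 = 11
  Machine 2: 9 + 6 + 8 = 23
Max machine load = 23
Job totals:
  Job 1: 13
  Job 2: 7
  Job 3: 14
Max job total = 14
Lower bound = max(23, 14) = 23

23


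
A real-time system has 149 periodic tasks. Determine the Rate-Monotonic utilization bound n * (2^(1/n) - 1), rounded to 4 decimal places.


Compute 2^(1/149) = 1.0046628318
Subtract 1: 1.0046628318 - 1 = 0.0046628318
Multiply by n: 149 * 0.0046628318 = 0.6947619382
Round to 4 dp: 0.6948

0.6948


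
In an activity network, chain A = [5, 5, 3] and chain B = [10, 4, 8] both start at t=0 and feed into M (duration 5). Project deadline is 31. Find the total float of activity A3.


Forward pass: ES(A3) = sum of predecessors on chain A = 10
EF = ES + duration = 10 + 3 = 13
Backward pass: LF(M) = deadline = 31; LS(M) = 31 - 5 = 26
LF(A3) = LS(M) - sum(successors on chain A) = 26 - 0 = 26
LS = LF - duration = 26 - 3 = 23
Total float = LS - ES = 23 - 10 = 13

13


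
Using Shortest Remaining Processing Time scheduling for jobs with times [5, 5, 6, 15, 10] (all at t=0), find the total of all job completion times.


Since all jobs arrive at t=0, SRPT equals SPT ordering.
SPT order: [5, 5, 6, 10, 15]
Completion times:
  Job 1: p=5, C=5
  Job 2: p=5, C=10
  Job 3: p=6, C=16
  Job 4: p=10, C=26
  Job 5: p=15, C=41
Total completion time = 5 + 10 + 16 + 26 + 41 = 98

98


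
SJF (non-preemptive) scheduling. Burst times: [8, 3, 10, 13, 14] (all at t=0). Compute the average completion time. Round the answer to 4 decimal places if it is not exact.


SJF order (ascending): [3, 8, 10, 13, 14]
Completion times:
  Job 1: burst=3, C=3
  Job 2: burst=8, C=11
  Job 3: burst=10, C=21
  Job 4: burst=13, C=34
  Job 5: burst=14, C=48
Average completion = 117/5 = 23.4

23.4


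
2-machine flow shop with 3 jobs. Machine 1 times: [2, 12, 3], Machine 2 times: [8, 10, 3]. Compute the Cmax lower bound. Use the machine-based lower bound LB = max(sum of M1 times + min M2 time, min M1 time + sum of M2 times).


LB1 = sum(M1 times) + min(M2 times) = 17 + 3 = 20
LB2 = min(M1 times) + sum(M2 times) = 2 + 21 = 23
Lower bound = max(LB1, LB2) = max(20, 23) = 23

23


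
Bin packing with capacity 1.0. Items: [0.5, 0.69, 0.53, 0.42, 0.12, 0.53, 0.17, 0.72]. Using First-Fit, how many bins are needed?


Place items sequentially using First-Fit:
  Item 0.5 -> new Bin 1
  Item 0.69 -> new Bin 2
  Item 0.53 -> new Bin 3
  Item 0.42 -> Bin 1 (now 0.92)
  Item 0.12 -> Bin 2 (now 0.81)
  Item 0.53 -> new Bin 4
  Item 0.17 -> Bin 2 (now 0.98)
  Item 0.72 -> new Bin 5
Total bins used = 5

5


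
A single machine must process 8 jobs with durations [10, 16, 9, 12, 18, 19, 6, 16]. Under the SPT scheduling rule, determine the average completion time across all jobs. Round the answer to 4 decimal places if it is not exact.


Sort jobs by processing time (SPT order): [6, 9, 10, 12, 16, 16, 18, 19]
Compute completion times sequentially:
  Job 1: processing = 6, completes at 6
  Job 2: processing = 9, completes at 15
  Job 3: processing = 10, completes at 25
  Job 4: processing = 12, completes at 37
  Job 5: processing = 16, completes at 53
  Job 6: processing = 16, completes at 69
  Job 7: processing = 18, completes at 87
  Job 8: processing = 19, completes at 106
Sum of completion times = 398
Average completion time = 398/8 = 49.75

49.75


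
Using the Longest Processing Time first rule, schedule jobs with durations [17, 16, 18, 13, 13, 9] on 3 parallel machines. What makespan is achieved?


Sort jobs in decreasing order (LPT): [18, 17, 16, 13, 13, 9]
Assign each job to the least loaded machine:
  Machine 1: jobs [18, 9], load = 27
  Machine 2: jobs [17, 13], load = 30
  Machine 3: jobs [16, 13], load = 29
Makespan = max load = 30

30


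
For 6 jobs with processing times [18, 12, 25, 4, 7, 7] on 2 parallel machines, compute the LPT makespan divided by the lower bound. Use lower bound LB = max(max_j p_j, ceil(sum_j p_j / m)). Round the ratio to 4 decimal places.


LPT order: [25, 18, 12, 7, 7, 4]
Machine loads after assignment: [36, 37]
LPT makespan = 37
Lower bound = max(max_job, ceil(total/2)) = max(25, 37) = 37
Ratio = 37 / 37 = 1.0

1.0


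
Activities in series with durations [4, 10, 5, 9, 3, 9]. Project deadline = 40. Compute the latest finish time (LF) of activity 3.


LF(activity 3) = deadline - sum of successor durations
Successors: activities 4 through 6 with durations [9, 3, 9]
Sum of successor durations = 21
LF = 40 - 21 = 19

19


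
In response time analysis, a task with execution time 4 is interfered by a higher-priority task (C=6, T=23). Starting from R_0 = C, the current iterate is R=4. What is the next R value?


R_next = C + ceil(R_prev / T_hp) * C_hp
ceil(4 / 23) = ceil(0.1739) = 1
Interference = 1 * 6 = 6
R_next = 4 + 6 = 10

10


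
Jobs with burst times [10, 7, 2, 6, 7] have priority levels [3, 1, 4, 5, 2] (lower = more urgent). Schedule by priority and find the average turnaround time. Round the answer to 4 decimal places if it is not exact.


Sort by priority (ascending = highest first):
Order: [(1, 7), (2, 7), (3, 10), (4, 2), (5, 6)]
Completion times:
  Priority 1, burst=7, C=7
  Priority 2, burst=7, C=14
  Priority 3, burst=10, C=24
  Priority 4, burst=2, C=26
  Priority 5, burst=6, C=32
Average turnaround = 103/5 = 20.6

20.6


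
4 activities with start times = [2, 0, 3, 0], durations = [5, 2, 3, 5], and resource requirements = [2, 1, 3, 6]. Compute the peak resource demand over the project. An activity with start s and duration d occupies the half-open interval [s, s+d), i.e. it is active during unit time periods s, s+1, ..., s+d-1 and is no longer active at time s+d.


Each activity i is active on [start_i, start_i + duration_i).
Compute total resource usage per time slot:
  t=0: active resources = [1, 6], total = 7
  t=1: active resources = [1, 6], total = 7
  t=2: active resources = [2, 6], total = 8
  t=3: active resources = [2, 3, 6], total = 11
  t=4: active resources = [2, 3, 6], total = 11
  t=5: active resources = [2, 3], total = 5
  t=6: active resources = [2], total = 2
Peak resource demand = 11

11


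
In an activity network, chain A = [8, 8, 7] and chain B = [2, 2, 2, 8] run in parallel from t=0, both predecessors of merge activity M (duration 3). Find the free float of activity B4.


ES(B4) = sum of predecessors on chain B = 6
EF(B4) = ES + duration = 6 + 8 = 14
Successor of B4 is M. ES(M) = max(sum(A), sum(B)) = max(23, 14) = 23
Free float = ES(successor) - EF(current) = 23 - 14 = 9

9


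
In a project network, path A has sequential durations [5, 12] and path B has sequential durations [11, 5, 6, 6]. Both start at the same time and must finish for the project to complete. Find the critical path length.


Path A total = 5 + 12 = 17
Path B total = 11 + 5 + 6 + 6 = 28
Critical path = longest path = max(17, 28) = 28

28


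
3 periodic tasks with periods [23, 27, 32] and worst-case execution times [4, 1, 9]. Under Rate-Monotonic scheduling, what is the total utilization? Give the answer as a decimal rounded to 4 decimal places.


Compute individual utilizations (exact fractions):
  Task 1: C/T = 4/23 (approx. 0.1739)
  Task 2: C/T = 1/27 (approx. 0.037)
  Task 3: C/T = 9/32 (approx. 0.2813)
Total utilization U = 4/23 + 1/27 + 9/32 = 9781/19872
Rounded to 4 decimal places: U = 0.4922
RM (Liu & Layland) bound for 3 tasks = 0.779763; compare with U = 9781/19872 (approx. 0.492200)
U <= bound, so schedulable by RM sufficient condition.

0.4922


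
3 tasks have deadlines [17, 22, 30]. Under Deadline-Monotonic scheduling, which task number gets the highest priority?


Sort tasks by relative deadline (ascending):
  Task 1: deadline = 17
  Task 2: deadline = 22
  Task 3: deadline = 30
Priority order (highest first): [1, 2, 3]
Highest priority task = 1

1


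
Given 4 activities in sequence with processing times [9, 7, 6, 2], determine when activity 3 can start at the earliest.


Activity 3 starts after activities 1 through 2 complete.
Predecessor durations: [9, 7]
ES = 9 + 7 = 16

16


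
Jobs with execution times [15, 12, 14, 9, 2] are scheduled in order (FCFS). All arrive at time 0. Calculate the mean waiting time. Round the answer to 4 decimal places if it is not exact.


FCFS order (as given): [15, 12, 14, 9, 2]
Waiting times:
  Job 1: wait = 0
  Job 2: wait = 15
  Job 3: wait = 27
  Job 4: wait = 41
  Job 5: wait = 50
Sum of waiting times = 133
Average waiting time = 133/5 = 26.6

26.6


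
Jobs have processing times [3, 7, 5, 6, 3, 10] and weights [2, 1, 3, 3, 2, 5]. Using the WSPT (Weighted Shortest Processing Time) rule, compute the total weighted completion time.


Compute p/w ratios and sort ascending (WSPT): [(3, 2), (3, 2), (5, 3), (6, 3), (10, 5), (7, 1)]
Compute weighted completion times:
  Job (p=3,w=2): C=3, w*C=2*3=6
  Job (p=3,w=2): C=6, w*C=2*6=12
  Job (p=5,w=3): C=11, w*C=3*11=33
  Job (p=6,w=3): C=17, w*C=3*17=51
  Job (p=10,w=5): C=27, w*C=5*27=135
  Job (p=7,w=1): C=34, w*C=1*34=34
Total weighted completion time = 271

271


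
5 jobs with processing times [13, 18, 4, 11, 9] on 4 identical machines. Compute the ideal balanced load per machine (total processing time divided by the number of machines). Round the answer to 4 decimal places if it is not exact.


Total processing time = 13 + 18 + 4 + 11 + 9 = 55
Number of machines = 4
Ideal balanced load = 55 / 4 = 13.75

13.75


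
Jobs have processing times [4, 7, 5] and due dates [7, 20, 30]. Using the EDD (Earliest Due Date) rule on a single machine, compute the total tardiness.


Sort by due date (EDD order): [(4, 7), (7, 20), (5, 30)]
Compute completion times and tardiness:
  Job 1: p=4, d=7, C=4, tardiness=max(0,4-7)=0
  Job 2: p=7, d=20, C=11, tardiness=max(0,11-20)=0
  Job 3: p=5, d=30, C=16, tardiness=max(0,16-30)=0
Total tardiness = 0

0


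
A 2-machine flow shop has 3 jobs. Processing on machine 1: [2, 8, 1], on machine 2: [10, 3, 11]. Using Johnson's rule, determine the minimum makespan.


Apply Johnson's rule:
  Group 1 (a <= b): [(3, 1, 11), (1, 2, 10)]
  Group 2 (a > b): [(2, 8, 3)]
Optimal job order: [3, 1, 2]
Schedule:
  Job 3: M1 done at 1, M2 done at 12
  Job 1: M1 done at 3, M2 done at 22
  Job 2: M1 done at 11, M2 done at 25
Makespan = 25

25


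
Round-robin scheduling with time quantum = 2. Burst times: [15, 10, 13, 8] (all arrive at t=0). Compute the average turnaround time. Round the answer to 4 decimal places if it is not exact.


Time quantum = 2
Execution trace:
  J1 runs 2 units, time = 2
  J2 runs 2 units, time = 4
  J3 runs 2 units, time = 6
  J4 runs 2 units, time = 8
  J1 runs 2 units, time = 10
  J2 runs 2 units, time = 12
  J3 runs 2 units, time = 14
  J4 runs 2 units, time = 16
  J1 runs 2 units, time = 18
  J2 runs 2 units, time = 20
  J3 runs 2 units, time = 22
  J4 runs 2 units, time = 24
  J1 runs 2 units, time = 26
  J2 runs 2 units, time = 28
  J3 runs 2 units, time = 30
  J4 runs 2 units, time = 32
  J1 runs 2 units, time = 34
  J2 runs 2 units, time = 36
  J3 runs 2 units, time = 38
  J1 runs 2 units, time = 40
  J3 runs 2 units, time = 42
  J1 runs 2 units, time = 44
  J3 runs 1 units, time = 45
  J1 runs 1 units, time = 46
Finish times: [46, 36, 45, 32]
Average turnaround = 159/4 = 39.75

39.75


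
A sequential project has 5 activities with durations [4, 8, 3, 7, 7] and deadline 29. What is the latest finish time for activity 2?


LF(activity 2) = deadline - sum of successor durations
Successors: activities 3 through 5 with durations [3, 7, 7]
Sum of successor durations = 17
LF = 29 - 17 = 12

12


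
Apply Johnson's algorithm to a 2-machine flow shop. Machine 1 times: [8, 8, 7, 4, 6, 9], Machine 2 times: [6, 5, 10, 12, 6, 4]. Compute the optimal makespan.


Apply Johnson's rule:
  Group 1 (a <= b): [(4, 4, 12), (5, 6, 6), (3, 7, 10)]
  Group 2 (a > b): [(1, 8, 6), (2, 8, 5), (6, 9, 4)]
Optimal job order: [4, 5, 3, 1, 2, 6]
Schedule:
  Job 4: M1 done at 4, M2 done at 16
  Job 5: M1 done at 10, M2 done at 22
  Job 3: M1 done at 17, M2 done at 32
  Job 1: M1 done at 25, M2 done at 38
  Job 2: M1 done at 33, M2 done at 43
  Job 6: M1 done at 42, M2 done at 47
Makespan = 47

47


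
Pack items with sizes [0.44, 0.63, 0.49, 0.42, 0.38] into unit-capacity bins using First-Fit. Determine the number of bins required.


Place items sequentially using First-Fit:
  Item 0.44 -> new Bin 1
  Item 0.63 -> new Bin 2
  Item 0.49 -> Bin 1 (now 0.93)
  Item 0.42 -> new Bin 3
  Item 0.38 -> Bin 3 (now 0.8)
Total bins used = 3

3


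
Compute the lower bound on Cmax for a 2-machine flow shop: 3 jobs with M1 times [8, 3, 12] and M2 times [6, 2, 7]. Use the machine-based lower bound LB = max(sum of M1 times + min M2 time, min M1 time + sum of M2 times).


LB1 = sum(M1 times) + min(M2 times) = 23 + 2 = 25
LB2 = min(M1 times) + sum(M2 times) = 3 + 15 = 18
Lower bound = max(LB1, LB2) = max(25, 18) = 25

25


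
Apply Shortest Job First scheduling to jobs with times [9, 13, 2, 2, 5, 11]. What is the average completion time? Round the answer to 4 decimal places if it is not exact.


SJF order (ascending): [2, 2, 5, 9, 11, 13]
Completion times:
  Job 1: burst=2, C=2
  Job 2: burst=2, C=4
  Job 3: burst=5, C=9
  Job 4: burst=9, C=18
  Job 5: burst=11, C=29
  Job 6: burst=13, C=42
Average completion = 104/6 = 17.3333

17.3333


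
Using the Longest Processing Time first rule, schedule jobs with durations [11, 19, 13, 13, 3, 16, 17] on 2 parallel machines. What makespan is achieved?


Sort jobs in decreasing order (LPT): [19, 17, 16, 13, 13, 11, 3]
Assign each job to the least loaded machine:
  Machine 1: jobs [19, 13, 13], load = 45
  Machine 2: jobs [17, 16, 11, 3], load = 47
Makespan = max load = 47

47


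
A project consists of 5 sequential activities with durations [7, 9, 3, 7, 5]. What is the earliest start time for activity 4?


Activity 4 starts after activities 1 through 3 complete.
Predecessor durations: [7, 9, 3]
ES = 7 + 9 + 3 = 19

19


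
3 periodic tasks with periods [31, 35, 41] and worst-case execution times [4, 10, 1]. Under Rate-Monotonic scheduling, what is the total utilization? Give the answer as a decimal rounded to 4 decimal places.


Compute individual utilizations (exact fractions):
  Task 1: C/T = 4/31 (approx. 0.129)
  Task 2: C/T = 10/35 = 2/7 (approx. 0.2857)
  Task 3: C/T = 1/41 (approx. 0.0244)
Total utilization U = 4/31 + 2/7 + 1/41 = 3907/8897
Rounded to 4 decimal places: U = 0.4391
RM (Liu & Layland) bound for 3 tasks = 0.779763; compare with U = 3907/8897 (approx. 0.439137)
U <= bound, so schedulable by RM sufficient condition.

0.4391


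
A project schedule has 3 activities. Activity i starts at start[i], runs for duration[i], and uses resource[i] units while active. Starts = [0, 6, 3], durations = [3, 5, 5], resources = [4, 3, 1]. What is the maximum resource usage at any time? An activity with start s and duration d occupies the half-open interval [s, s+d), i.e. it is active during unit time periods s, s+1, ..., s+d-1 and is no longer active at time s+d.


Each activity i is active on [start_i, start_i + duration_i).
Compute total resource usage per time slot:
  t=0: active resources = [4], total = 4
  t=1: active resources = [4], total = 4
  t=2: active resources = [4], total = 4
  t=3: active resources = [1], total = 1
  t=4: active resources = [1], total = 1
  t=5: active resources = [1], total = 1
  t=6: active resources = [3, 1], total = 4
  t=7: active resources = [3, 1], total = 4
  t=8: active resources = [3], total = 3
  t=9: active resources = [3], total = 3
  t=10: active resources = [3], total = 3
Peak resource demand = 4

4


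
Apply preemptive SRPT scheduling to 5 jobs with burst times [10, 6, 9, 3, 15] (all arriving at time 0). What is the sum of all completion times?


Since all jobs arrive at t=0, SRPT equals SPT ordering.
SPT order: [3, 6, 9, 10, 15]
Completion times:
  Job 1: p=3, C=3
  Job 2: p=6, C=9
  Job 3: p=9, C=18
  Job 4: p=10, C=28
  Job 5: p=15, C=43
Total completion time = 3 + 9 + 18 + 28 + 43 = 101

101


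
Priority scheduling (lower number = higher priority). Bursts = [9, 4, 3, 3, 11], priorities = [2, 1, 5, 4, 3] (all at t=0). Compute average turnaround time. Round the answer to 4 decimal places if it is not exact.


Sort by priority (ascending = highest first):
Order: [(1, 4), (2, 9), (3, 11), (4, 3), (5, 3)]
Completion times:
  Priority 1, burst=4, C=4
  Priority 2, burst=9, C=13
  Priority 3, burst=11, C=24
  Priority 4, burst=3, C=27
  Priority 5, burst=3, C=30
Average turnaround = 98/5 = 19.6

19.6


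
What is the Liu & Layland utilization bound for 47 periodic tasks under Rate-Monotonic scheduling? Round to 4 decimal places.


Compute 2^(1/47) = 1.0148570979
Subtract 1: 1.0148570979 - 1 = 0.0148570979
Multiply by n: 47 * 0.0148570979 = 0.6982836013
Round to 4 dp: 0.6983

0.6983


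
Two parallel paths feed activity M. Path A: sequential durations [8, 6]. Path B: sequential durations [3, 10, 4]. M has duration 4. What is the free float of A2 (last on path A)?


ES(A2) = sum of predecessors on chain A = 8
EF(A2) = ES + duration = 8 + 6 = 14
Successor of A2 is M. ES(M) = max(sum(A), sum(B)) = max(14, 17) = 17
Free float = ES(successor) - EF(current) = 17 - 14 = 3

3


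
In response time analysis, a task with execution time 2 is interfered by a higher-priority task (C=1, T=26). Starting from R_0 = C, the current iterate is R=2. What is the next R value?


R_next = C + ceil(R_prev / T_hp) * C_hp
ceil(2 / 26) = ceil(0.0769) = 1
Interference = 1 * 1 = 1
R_next = 2 + 1 = 3

3


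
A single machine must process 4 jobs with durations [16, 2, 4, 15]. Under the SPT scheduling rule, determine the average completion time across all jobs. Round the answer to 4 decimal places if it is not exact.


Sort jobs by processing time (SPT order): [2, 4, 15, 16]
Compute completion times sequentially:
  Job 1: processing = 2, completes at 2
  Job 2: processing = 4, completes at 6
  Job 3: processing = 15, completes at 21
  Job 4: processing = 16, completes at 37
Sum of completion times = 66
Average completion time = 66/4 = 16.5

16.5


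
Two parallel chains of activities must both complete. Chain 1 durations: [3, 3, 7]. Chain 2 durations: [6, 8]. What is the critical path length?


Path A total = 3 + 3 + 7 = 13
Path B total = 6 + 8 = 14
Critical path = longest path = max(13, 14) = 14

14


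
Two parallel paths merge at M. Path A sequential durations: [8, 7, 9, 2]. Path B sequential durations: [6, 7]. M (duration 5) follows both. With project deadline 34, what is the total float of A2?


Forward pass: ES(A2) = sum of predecessors on chain A = 8
EF = ES + duration = 8 + 7 = 15
Backward pass: LF(M) = deadline = 34; LS(M) = 34 - 5 = 29
LF(A2) = LS(M) - sum(successors on chain A) = 29 - 11 = 18
LS = LF - duration = 18 - 7 = 11
Total float = LS - ES = 11 - 8 = 3

3


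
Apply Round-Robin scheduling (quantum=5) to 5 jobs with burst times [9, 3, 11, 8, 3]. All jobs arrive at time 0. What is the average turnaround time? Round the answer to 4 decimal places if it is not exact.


Time quantum = 5
Execution trace:
  J1 runs 5 units, time = 5
  J2 runs 3 units, time = 8
  J3 runs 5 units, time = 13
  J4 runs 5 units, time = 18
  J5 runs 3 units, time = 21
  J1 runs 4 units, time = 25
  J3 runs 5 units, time = 30
  J4 runs 3 units, time = 33
  J3 runs 1 units, time = 34
Finish times: [25, 8, 34, 33, 21]
Average turnaround = 121/5 = 24.2

24.2


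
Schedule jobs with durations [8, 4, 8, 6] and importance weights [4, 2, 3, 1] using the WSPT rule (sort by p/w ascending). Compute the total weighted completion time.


Compute p/w ratios and sort ascending (WSPT): [(8, 4), (4, 2), (8, 3), (6, 1)]
Compute weighted completion times:
  Job (p=8,w=4): C=8, w*C=4*8=32
  Job (p=4,w=2): C=12, w*C=2*12=24
  Job (p=8,w=3): C=20, w*C=3*20=60
  Job (p=6,w=1): C=26, w*C=1*26=26
Total weighted completion time = 142

142


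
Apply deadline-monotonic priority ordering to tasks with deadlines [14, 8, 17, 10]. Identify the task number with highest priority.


Sort tasks by relative deadline (ascending):
  Task 2: deadline = 8
  Task 4: deadline = 10
  Task 1: deadline = 14
  Task 3: deadline = 17
Priority order (highest first): [2, 4, 1, 3]
Highest priority task = 2

2


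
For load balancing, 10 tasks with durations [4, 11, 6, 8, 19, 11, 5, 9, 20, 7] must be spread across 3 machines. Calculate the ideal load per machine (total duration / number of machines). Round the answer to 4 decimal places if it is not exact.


Total processing time = 4 + 11 + 6 + 8 + 19 + 11 + 5 + 9 + 20 + 7 = 100
Number of machines = 3
Ideal balanced load = 100 / 3 = 33.3333

33.3333


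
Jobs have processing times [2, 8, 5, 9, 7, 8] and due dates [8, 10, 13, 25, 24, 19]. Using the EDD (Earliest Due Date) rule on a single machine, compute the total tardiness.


Sort by due date (EDD order): [(2, 8), (8, 10), (5, 13), (8, 19), (7, 24), (9, 25)]
Compute completion times and tardiness:
  Job 1: p=2, d=8, C=2, tardiness=max(0,2-8)=0
  Job 2: p=8, d=10, C=10, tardiness=max(0,10-10)=0
  Job 3: p=5, d=13, C=15, tardiness=max(0,15-13)=2
  Job 4: p=8, d=19, C=23, tardiness=max(0,23-19)=4
  Job 5: p=7, d=24, C=30, tardiness=max(0,30-24)=6
  Job 6: p=9, d=25, C=39, tardiness=max(0,39-25)=14
Total tardiness = 26

26


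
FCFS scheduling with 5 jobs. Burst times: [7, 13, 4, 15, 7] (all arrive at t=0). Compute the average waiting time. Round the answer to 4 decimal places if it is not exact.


FCFS order (as given): [7, 13, 4, 15, 7]
Waiting times:
  Job 1: wait = 0
  Job 2: wait = 7
  Job 3: wait = 20
  Job 4: wait = 24
  Job 5: wait = 39
Sum of waiting times = 90
Average waiting time = 90/5 = 18.0

18.0


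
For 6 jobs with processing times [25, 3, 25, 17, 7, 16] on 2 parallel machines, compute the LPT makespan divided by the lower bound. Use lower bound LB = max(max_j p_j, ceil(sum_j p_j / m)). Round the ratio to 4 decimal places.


LPT order: [25, 25, 17, 16, 7, 3]
Machine loads after assignment: [45, 48]
LPT makespan = 48
Lower bound = max(max_job, ceil(total/2)) = max(25, 47) = 47
Ratio = 48 / 47 = 1.0213

1.0213


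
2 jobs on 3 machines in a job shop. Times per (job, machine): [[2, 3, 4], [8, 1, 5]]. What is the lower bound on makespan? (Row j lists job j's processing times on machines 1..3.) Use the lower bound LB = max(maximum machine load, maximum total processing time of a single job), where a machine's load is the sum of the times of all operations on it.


Machine loads:
  Machine 1: 2 + 8 = 10
  Machine 2: 3 + 1 = 4
  Machine 3: 4 + 5 = 9
Max machine load = 10
Job totals:
  Job 1: 9
  Job 2: 14
Max job total = 14
Lower bound = max(10, 14) = 14

14


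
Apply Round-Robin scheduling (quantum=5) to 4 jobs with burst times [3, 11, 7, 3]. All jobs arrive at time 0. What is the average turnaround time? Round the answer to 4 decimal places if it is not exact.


Time quantum = 5
Execution trace:
  J1 runs 3 units, time = 3
  J2 runs 5 units, time = 8
  J3 runs 5 units, time = 13
  J4 runs 3 units, time = 16
  J2 runs 5 units, time = 21
  J3 runs 2 units, time = 23
  J2 runs 1 units, time = 24
Finish times: [3, 24, 23, 16]
Average turnaround = 66/4 = 16.5

16.5


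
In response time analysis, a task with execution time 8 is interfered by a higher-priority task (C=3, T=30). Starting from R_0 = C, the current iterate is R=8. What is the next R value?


R_next = C + ceil(R_prev / T_hp) * C_hp
ceil(8 / 30) = ceil(0.2667) = 1
Interference = 1 * 3 = 3
R_next = 8 + 3 = 11

11


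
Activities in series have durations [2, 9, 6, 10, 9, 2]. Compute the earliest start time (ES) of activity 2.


Activity 2 starts after activities 1 through 1 complete.
Predecessor durations: [2]
ES = 2 = 2

2


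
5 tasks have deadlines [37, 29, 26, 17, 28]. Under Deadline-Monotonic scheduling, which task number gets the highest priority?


Sort tasks by relative deadline (ascending):
  Task 4: deadline = 17
  Task 3: deadline = 26
  Task 5: deadline = 28
  Task 2: deadline = 29
  Task 1: deadline = 37
Priority order (highest first): [4, 3, 5, 2, 1]
Highest priority task = 4

4


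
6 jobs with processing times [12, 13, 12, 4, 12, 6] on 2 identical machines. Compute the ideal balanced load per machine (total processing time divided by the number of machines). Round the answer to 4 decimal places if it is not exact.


Total processing time = 12 + 13 + 12 + 4 + 12 + 6 = 59
Number of machines = 2
Ideal balanced load = 59 / 2 = 29.5

29.5


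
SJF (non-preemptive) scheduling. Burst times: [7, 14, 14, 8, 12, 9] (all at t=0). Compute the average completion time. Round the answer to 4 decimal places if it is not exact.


SJF order (ascending): [7, 8, 9, 12, 14, 14]
Completion times:
  Job 1: burst=7, C=7
  Job 2: burst=8, C=15
  Job 3: burst=9, C=24
  Job 4: burst=12, C=36
  Job 5: burst=14, C=50
  Job 6: burst=14, C=64
Average completion = 196/6 = 32.6667

32.6667


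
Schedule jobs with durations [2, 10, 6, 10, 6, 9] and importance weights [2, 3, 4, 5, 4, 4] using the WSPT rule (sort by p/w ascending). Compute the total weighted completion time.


Compute p/w ratios and sort ascending (WSPT): [(2, 2), (6, 4), (6, 4), (10, 5), (9, 4), (10, 3)]
Compute weighted completion times:
  Job (p=2,w=2): C=2, w*C=2*2=4
  Job (p=6,w=4): C=8, w*C=4*8=32
  Job (p=6,w=4): C=14, w*C=4*14=56
  Job (p=10,w=5): C=24, w*C=5*24=120
  Job (p=9,w=4): C=33, w*C=4*33=132
  Job (p=10,w=3): C=43, w*C=3*43=129
Total weighted completion time = 473

473


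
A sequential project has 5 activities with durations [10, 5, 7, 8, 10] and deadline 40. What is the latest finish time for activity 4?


LF(activity 4) = deadline - sum of successor durations
Successors: activities 5 through 5 with durations [10]
Sum of successor durations = 10
LF = 40 - 10 = 30

30


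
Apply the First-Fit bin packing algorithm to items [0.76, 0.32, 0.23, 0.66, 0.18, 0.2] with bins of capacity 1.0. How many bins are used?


Place items sequentially using First-Fit:
  Item 0.76 -> new Bin 1
  Item 0.32 -> new Bin 2
  Item 0.23 -> Bin 1 (now 0.99)
  Item 0.66 -> Bin 2 (now 0.98)
  Item 0.18 -> new Bin 3
  Item 0.2 -> Bin 3 (now 0.38)
Total bins used = 3

3


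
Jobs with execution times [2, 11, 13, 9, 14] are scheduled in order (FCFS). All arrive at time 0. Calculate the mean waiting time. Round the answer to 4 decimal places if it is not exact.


FCFS order (as given): [2, 11, 13, 9, 14]
Waiting times:
  Job 1: wait = 0
  Job 2: wait = 2
  Job 3: wait = 13
  Job 4: wait = 26
  Job 5: wait = 35
Sum of waiting times = 76
Average waiting time = 76/5 = 15.2

15.2


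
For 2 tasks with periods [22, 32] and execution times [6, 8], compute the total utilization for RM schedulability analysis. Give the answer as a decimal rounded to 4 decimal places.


Compute individual utilizations (exact fractions):
  Task 1: C/T = 6/22 = 3/11 (approx. 0.2727)
  Task 2: C/T = 8/32 = 1/4 (approx. 0.25)
Total utilization U = 3/11 + 1/4 = 23/44
Rounded to 4 decimal places: U = 0.5227
RM (Liu & Layland) bound for 2 tasks = 0.828427; compare with U = 23/44 (approx. 0.522727)
U <= bound, so schedulable by RM sufficient condition.

0.5227


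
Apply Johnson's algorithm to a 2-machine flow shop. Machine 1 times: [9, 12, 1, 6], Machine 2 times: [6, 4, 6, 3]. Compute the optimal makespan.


Apply Johnson's rule:
  Group 1 (a <= b): [(3, 1, 6)]
  Group 2 (a > b): [(1, 9, 6), (2, 12, 4), (4, 6, 3)]
Optimal job order: [3, 1, 2, 4]
Schedule:
  Job 3: M1 done at 1, M2 done at 7
  Job 1: M1 done at 10, M2 done at 16
  Job 2: M1 done at 22, M2 done at 26
  Job 4: M1 done at 28, M2 done at 31
Makespan = 31

31


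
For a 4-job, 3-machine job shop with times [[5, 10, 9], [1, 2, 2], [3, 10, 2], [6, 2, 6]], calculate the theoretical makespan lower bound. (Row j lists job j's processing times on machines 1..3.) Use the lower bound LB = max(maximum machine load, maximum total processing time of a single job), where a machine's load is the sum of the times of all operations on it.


Machine loads:
  Machine 1: 5 + 1 + 3 + 6 = 15
  Machine 2: 10 + 2 + 10 + 2 = 24
  Machine 3: 9 + 2 + 2 + 6 = 19
Max machine load = 24
Job totals:
  Job 1: 24
  Job 2: 5
  Job 3: 15
  Job 4: 14
Max job total = 24
Lower bound = max(24, 24) = 24

24


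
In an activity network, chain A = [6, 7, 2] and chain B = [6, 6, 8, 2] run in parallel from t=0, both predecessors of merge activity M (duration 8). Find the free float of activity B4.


ES(B4) = sum of predecessors on chain B = 20
EF(B4) = ES + duration = 20 + 2 = 22
Successor of B4 is M. ES(M) = max(sum(A), sum(B)) = max(15, 22) = 22
Free float = ES(successor) - EF(current) = 22 - 22 = 0

0


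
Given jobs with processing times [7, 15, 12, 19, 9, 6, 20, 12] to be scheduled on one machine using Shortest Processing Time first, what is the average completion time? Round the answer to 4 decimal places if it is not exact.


Sort jobs by processing time (SPT order): [6, 7, 9, 12, 12, 15, 19, 20]
Compute completion times sequentially:
  Job 1: processing = 6, completes at 6
  Job 2: processing = 7, completes at 13
  Job 3: processing = 9, completes at 22
  Job 4: processing = 12, completes at 34
  Job 5: processing = 12, completes at 46
  Job 6: processing = 15, completes at 61
  Job 7: processing = 19, completes at 80
  Job 8: processing = 20, completes at 100
Sum of completion times = 362
Average completion time = 362/8 = 45.25

45.25


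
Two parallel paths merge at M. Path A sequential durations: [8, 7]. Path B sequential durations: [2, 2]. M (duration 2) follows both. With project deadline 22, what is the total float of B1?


Forward pass: ES(B1) = sum of predecessors on chain B = 0
EF = ES + duration = 0 + 2 = 2
Backward pass: LF(M) = deadline = 22; LS(M) = 22 - 2 = 20
LF(B1) = LS(M) - sum(successors on chain B) = 20 - 2 = 18
LS = LF - duration = 18 - 2 = 16
Total float = LS - ES = 16 - 0 = 16

16
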